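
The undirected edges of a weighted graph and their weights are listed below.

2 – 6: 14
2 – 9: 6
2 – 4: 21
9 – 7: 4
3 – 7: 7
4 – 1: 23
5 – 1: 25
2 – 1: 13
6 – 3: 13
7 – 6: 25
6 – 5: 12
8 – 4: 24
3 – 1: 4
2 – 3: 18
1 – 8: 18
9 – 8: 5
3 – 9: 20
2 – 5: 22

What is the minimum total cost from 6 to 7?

20

Enumerating some paths:
6–3–7: 13+7 = 20
6–2–9–7: 14+6+4 = 24
The minimum is 20 via 6–3–7.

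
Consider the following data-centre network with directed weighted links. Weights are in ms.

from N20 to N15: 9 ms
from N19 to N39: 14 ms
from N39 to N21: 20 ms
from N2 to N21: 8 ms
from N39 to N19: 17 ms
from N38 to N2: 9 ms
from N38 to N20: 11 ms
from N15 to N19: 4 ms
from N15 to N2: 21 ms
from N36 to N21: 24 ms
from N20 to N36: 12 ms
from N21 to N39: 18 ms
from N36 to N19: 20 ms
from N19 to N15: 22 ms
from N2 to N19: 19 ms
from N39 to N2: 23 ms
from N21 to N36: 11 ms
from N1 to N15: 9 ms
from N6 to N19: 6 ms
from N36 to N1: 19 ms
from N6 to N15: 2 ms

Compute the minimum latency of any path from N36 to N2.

Compare a few routes:
N36 → N1 → N15 → N2: 19+9+21 = 49
N36 → N21 → N39 → N2: 24+18+23 = 65
N36 → N19 → N15 → N2: 20+22+21 = 63
N36 → N19 → N39 → N2: 20+14+23 = 57
The minimum is 49 ms via N36 → N1 → N15 → N2.

49 ms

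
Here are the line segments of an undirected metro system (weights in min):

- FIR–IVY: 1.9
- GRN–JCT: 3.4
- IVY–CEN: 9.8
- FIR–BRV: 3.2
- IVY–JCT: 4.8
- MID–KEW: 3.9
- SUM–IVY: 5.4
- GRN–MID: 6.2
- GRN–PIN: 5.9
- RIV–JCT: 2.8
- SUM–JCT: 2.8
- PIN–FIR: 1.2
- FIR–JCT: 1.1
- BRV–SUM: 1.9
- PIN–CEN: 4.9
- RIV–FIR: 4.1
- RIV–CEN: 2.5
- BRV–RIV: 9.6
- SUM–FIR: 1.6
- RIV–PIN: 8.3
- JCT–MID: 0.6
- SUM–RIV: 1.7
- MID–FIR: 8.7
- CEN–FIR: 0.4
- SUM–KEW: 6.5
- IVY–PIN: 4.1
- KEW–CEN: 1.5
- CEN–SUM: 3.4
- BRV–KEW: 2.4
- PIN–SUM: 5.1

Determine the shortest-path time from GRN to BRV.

Settle nodes by increasing distance from GRN:
GRN: 0
JCT: 3.4  (via GRN)
MID: 4  (via JCT)
FIR: 4.5  (via JCT)
CEN: 4.9  (via FIR)
PIN: 5.7  (via FIR)
SUM: 6.1  (via FIR)
RIV: 6.2  (via JCT)
IVY: 6.4  (via FIR)
KEW: 6.4  (via CEN)
BRV: 7.7  (via FIR)
Shortest route: GRN–JCT–FIR–BRV = 7.7 min.

7.7 min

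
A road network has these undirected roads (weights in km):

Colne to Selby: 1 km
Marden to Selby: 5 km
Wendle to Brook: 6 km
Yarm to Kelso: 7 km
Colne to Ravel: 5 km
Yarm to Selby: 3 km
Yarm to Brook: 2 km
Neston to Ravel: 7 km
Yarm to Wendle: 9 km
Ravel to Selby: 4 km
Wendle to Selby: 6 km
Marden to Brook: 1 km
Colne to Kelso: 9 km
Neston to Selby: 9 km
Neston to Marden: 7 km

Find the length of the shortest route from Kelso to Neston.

Compare a few routes:
Kelso–Yarm–Selby–Neston: 7+3+9 = 19
Kelso–Yarm–Brook–Marden–Neston: 7+2+1+7 = 17
The minimum is 17 km via Kelso–Yarm–Brook–Marden–Neston.

17 km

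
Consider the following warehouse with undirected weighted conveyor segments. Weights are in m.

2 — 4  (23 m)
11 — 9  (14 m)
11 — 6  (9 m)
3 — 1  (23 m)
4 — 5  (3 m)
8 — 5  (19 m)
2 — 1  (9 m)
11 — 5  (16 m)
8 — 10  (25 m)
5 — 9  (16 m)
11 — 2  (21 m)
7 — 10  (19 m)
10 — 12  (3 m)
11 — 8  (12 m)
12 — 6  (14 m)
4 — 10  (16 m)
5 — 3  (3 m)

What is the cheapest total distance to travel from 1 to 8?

Running Dijkstra from 1:
1: 0
2: 9  (via 1)
3: 23  (via 1)
5: 26  (via 3)
4: 29  (via 5)
11: 30  (via 2)
6: 39  (via 11)
8: 42  (via 11)
Shortest route: 1 → 2 → 11 → 8 = 42 m.

42 m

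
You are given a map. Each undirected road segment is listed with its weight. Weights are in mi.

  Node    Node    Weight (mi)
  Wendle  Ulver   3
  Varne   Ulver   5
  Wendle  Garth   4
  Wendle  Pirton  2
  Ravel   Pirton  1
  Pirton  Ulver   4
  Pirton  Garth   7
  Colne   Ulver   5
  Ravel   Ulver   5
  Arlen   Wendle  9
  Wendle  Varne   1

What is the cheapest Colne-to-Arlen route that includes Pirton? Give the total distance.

20 mi

Shortest Colne→Pirton: Colne → Ulver → Pirton = 9
Shortest Pirton→Arlen: Pirton → Wendle → Arlen = 11
Total via Pirton: 9 + 11 = 20 mi.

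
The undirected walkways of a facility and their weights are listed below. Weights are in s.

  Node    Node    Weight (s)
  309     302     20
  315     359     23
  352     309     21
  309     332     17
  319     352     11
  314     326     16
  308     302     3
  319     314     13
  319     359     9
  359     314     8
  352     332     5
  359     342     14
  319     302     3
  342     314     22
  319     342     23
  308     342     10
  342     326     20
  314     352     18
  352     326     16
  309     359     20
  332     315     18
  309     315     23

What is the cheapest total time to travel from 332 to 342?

32 s

Compare a few routes:
332 → 352 → 319 → 359 → 342: 5+11+9+14 = 39
332 → 352 → 319 → 342: 5+11+23 = 39
332 → 352 → 326 → 342: 5+16+20 = 41
332 → 352 → 319 → 302 → 308 → 342: 5+11+3+3+10 = 32
Cheapest is 332 → 352 → 319 → 302 → 308 → 342 at 32 s.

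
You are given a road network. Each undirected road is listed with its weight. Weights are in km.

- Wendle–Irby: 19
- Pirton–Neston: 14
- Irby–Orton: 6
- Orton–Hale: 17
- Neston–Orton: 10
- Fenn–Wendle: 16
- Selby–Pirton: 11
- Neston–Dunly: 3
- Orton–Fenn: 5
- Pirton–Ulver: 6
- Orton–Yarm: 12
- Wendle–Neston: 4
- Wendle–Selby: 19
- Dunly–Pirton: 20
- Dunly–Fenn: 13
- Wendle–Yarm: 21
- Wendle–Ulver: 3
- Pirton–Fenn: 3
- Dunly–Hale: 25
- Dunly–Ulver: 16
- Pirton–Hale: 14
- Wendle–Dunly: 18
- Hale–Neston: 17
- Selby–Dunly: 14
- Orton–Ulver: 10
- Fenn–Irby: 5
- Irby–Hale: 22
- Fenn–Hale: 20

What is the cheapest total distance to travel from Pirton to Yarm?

Shortest distances from Pirton:
Pirton: 0
Fenn: 3  (via Pirton)
Ulver: 6  (via Pirton)
Orton: 8  (via Fenn)
Irby: 8  (via Fenn)
Wendle: 9  (via Ulver)
Selby: 11  (via Pirton)
Neston: 13  (via Wendle)
Hale: 14  (via Pirton)
Dunly: 16  (via Fenn)
Yarm: 20  (via Orton)
Shortest route: Pirton–Fenn–Orton–Yarm = 20 km.

20 km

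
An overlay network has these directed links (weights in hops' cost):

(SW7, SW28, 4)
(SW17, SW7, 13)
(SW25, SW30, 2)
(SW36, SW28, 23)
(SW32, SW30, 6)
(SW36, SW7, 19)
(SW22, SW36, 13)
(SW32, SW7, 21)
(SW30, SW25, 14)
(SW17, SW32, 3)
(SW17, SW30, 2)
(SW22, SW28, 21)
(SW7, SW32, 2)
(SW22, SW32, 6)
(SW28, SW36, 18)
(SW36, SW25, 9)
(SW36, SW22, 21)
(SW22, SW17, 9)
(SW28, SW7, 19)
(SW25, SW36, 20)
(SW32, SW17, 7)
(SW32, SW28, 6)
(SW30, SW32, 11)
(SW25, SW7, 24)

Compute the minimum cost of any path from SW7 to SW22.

Candidate routes:
SW7 - SW28 - SW36 - SW22: 4+18+21 = 43
SW7 - SW32 - SW28 - SW36 - SW22: 2+6+18+21 = 47
SW7 - SW32 - SW30 - SW25 - SW36 - SW22: 2+6+14+20+21 = 63
Cheapest is SW7 - SW28 - SW36 - SW22 at 43 hops' cost.

43 hops' cost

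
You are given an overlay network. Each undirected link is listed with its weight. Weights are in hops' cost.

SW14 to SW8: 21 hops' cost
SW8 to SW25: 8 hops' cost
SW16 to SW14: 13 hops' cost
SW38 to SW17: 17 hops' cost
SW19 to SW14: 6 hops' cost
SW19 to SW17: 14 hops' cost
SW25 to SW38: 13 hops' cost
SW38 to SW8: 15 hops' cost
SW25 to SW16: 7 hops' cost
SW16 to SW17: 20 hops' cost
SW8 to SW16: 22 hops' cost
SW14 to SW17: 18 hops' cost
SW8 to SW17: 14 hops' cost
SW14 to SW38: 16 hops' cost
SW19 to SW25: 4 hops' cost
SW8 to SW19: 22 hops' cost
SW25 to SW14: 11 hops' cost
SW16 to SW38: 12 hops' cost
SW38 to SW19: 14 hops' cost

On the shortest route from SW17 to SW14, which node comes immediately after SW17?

SW14

Candidate routes:
SW17 - SW14: 18 = 18
SW17 - SW19 - SW14: 14+6 = 20
The minimum is 18 hops' cost via SW17 - SW14.
So from SW17 the first move is to SW14.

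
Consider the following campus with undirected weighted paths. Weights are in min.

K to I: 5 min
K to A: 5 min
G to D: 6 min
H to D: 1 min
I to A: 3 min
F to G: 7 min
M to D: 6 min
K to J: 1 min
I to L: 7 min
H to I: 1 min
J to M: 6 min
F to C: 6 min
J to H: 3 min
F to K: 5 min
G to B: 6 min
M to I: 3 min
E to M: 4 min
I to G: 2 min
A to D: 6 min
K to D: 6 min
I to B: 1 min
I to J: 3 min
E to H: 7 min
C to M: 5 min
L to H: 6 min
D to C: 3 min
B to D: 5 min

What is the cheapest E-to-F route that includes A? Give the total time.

Shortest E→A: E–M–I–A = 10
Shortest A→F: A–K–F = 10
Total via A: 10 + 10 = 20 min.

20 min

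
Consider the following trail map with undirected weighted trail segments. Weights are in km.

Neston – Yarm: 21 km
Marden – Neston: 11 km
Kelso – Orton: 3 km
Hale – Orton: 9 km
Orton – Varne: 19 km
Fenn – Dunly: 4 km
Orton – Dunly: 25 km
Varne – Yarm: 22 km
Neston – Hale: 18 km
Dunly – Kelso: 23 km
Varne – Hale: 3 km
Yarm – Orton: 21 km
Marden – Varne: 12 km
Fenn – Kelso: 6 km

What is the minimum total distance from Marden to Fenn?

Candidate routes:
Marden - Varne - Orton - Kelso - Fenn: 12+19+3+6 = 40
Marden - Varne - Hale - Orton - Kelso - Fenn: 12+3+9+3+6 = 33
Cheapest is Marden - Varne - Hale - Orton - Kelso - Fenn at 33 km.

33 km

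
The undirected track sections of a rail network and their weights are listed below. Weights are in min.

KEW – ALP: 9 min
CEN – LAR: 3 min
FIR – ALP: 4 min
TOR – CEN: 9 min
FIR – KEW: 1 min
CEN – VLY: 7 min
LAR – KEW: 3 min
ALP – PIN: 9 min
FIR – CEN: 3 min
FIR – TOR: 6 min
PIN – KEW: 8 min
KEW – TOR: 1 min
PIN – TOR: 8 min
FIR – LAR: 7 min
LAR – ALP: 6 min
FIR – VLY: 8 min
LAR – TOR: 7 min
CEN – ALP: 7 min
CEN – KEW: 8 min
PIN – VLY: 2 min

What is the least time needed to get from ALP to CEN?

7 min

Enumerating some paths:
ALP - LAR - KEW - FIR - CEN: 6+3+1+3 = 13
ALP - CEN: 7 = 7
ALP - FIR - KEW - LAR - CEN: 4+1+3+3 = 11
ALP - LAR - CEN: 6+3 = 9
The minimum is 7 min via ALP - CEN.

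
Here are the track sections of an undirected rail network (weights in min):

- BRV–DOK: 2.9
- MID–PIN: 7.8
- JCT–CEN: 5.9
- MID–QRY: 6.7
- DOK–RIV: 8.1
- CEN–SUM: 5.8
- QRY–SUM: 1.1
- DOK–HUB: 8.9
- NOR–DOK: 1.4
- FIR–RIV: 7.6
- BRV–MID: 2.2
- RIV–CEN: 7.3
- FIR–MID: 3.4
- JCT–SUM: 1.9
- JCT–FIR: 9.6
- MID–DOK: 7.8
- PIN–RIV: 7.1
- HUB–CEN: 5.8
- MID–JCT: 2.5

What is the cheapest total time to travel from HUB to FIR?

Compare a few routes:
HUB–CEN–SUM–JCT–MID–FIR: 5.8+5.8+1.9+2.5+3.4 = 19.4
HUB–CEN–JCT–MID–FIR: 5.8+5.9+2.5+3.4 = 17.6
HUB–DOK–BRV–MID–FIR: 8.9+2.9+2.2+3.4 = 17.4
Cheapest is HUB–DOK–BRV–MID–FIR at 17.4 min.

17.4 min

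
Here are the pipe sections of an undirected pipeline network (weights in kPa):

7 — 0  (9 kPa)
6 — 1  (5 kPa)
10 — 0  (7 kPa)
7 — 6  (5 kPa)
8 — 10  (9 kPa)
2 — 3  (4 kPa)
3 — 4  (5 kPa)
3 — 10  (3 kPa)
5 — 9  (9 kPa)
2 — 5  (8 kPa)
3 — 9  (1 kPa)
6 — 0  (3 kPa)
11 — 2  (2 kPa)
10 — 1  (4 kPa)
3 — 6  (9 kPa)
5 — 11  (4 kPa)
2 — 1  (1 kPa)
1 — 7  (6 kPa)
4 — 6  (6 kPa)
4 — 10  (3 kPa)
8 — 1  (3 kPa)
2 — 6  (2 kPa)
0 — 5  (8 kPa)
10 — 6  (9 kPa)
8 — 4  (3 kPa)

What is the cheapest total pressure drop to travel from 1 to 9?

6 kPa

Running Dijkstra from 1:
1: 0
2: 1  (via 1)
6: 3  (via 2)
8: 3  (via 1)
11: 3  (via 2)
10: 4  (via 1)
3: 5  (via 2)
0: 6  (via 6)
4: 6  (via 8)
7: 6  (via 1)
9: 6  (via 3)
Shortest route: 1 → 2 → 3 → 9 = 6 kPa.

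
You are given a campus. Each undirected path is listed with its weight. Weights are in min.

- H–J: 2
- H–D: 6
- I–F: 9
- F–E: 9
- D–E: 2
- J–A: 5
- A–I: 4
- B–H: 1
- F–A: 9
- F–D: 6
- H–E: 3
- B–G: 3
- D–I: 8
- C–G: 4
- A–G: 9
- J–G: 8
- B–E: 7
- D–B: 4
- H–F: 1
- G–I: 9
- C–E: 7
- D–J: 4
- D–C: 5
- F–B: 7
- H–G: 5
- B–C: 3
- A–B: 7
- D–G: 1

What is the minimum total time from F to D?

6 min

Enumerating some paths:
F - H - G - D: 1+5+1 = 7
F - D: 6 = 6
F - H - J - D: 1+2+4 = 7
The minimum is 6 min via F - D.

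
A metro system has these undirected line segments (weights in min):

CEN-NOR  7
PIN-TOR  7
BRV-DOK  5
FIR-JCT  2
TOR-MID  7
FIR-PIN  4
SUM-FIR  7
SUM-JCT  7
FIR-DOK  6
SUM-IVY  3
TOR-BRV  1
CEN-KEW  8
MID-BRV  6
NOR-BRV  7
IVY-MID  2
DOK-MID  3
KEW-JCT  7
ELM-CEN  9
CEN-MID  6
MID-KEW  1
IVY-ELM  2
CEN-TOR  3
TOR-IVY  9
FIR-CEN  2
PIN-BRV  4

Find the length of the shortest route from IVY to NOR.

15 min

Settle nodes by increasing distance from IVY:
IVY: 0
MID: 2  (via IVY)
ELM: 2  (via IVY)
KEW: 3  (via MID)
SUM: 3  (via IVY)
DOK: 5  (via MID)
BRV: 8  (via MID)
CEN: 8  (via MID)
TOR: 9  (via IVY)
FIR: 10  (via SUM)
JCT: 10  (via KEW)
PIN: 12  (via BRV)
NOR: 15  (via BRV)
Shortest route: IVY–MID–BRV–NOR = 15 min.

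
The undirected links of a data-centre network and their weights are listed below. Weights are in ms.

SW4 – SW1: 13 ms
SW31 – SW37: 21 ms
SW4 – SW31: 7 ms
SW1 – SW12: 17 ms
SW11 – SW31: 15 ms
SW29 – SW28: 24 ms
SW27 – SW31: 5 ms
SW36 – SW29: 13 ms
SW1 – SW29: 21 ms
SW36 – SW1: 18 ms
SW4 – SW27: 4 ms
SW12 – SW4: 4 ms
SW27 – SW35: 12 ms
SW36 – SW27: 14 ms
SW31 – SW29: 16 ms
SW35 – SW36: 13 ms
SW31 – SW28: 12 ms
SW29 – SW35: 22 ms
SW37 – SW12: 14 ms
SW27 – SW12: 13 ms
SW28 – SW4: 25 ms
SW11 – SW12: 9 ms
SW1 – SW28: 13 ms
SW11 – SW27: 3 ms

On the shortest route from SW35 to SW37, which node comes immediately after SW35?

Candidate routes:
SW35 - SW27 - SW4 - SW12 - SW37: 12+4+4+14 = 34
SW35 - SW27 - SW31 - SW37: 12+5+21 = 38
Cheapest is SW35 - SW27 - SW4 - SW12 - SW37 at 34 ms.
So from SW35 the first move is to SW27.

SW27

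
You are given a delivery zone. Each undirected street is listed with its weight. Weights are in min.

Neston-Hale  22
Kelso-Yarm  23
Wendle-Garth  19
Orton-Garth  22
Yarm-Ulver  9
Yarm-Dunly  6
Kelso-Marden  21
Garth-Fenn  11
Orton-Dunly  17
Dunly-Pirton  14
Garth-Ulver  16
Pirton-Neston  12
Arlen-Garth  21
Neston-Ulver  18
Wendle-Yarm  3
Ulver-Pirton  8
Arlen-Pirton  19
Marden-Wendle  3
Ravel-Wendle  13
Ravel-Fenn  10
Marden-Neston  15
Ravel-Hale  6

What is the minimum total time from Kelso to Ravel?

Running Dijkstra from Kelso:
Kelso: 0
Marden: 21  (via Kelso)
Yarm: 23  (via Kelso)
Wendle: 24  (via Marden)
Dunly: 29  (via Yarm)
Ulver: 32  (via Yarm)
Neston: 36  (via Marden)
Ravel: 37  (via Wendle)
Shortest route: Kelso → Marden → Wendle → Ravel = 37 min.

37 min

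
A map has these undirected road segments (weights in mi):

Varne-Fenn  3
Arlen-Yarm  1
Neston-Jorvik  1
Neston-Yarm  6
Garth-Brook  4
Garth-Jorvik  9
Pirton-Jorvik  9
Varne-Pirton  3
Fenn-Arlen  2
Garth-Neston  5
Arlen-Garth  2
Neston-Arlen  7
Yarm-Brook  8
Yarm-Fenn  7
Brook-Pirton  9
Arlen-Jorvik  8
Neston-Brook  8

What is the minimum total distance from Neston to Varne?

Compare a few routes:
Neston → Jorvik → Arlen → Fenn → Varne: 1+8+2+3 = 14
Neston → Arlen → Fenn → Varne: 7+2+3 = 12
Neston → Jorvik → Pirton → Varne: 1+9+3 = 13
Cheapest is Neston → Arlen → Fenn → Varne at 12 mi.

12 mi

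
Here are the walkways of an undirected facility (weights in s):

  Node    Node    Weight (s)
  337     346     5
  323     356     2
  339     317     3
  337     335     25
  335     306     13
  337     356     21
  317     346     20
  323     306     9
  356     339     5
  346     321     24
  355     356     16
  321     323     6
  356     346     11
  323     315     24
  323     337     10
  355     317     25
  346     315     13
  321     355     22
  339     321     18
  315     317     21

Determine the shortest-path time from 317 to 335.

Candidate routes:
317 → 339 → 356 → 323 → 337 → 335: 3+5+2+10+25 = 45
317 → 339 → 356 → 323 → 306 → 335: 3+5+2+9+13 = 32
317 → 339 → 321 → 323 → 306 → 335: 3+18+6+9+13 = 49
Cheapest is 317 → 339 → 356 → 323 → 306 → 335 at 32 s.

32 s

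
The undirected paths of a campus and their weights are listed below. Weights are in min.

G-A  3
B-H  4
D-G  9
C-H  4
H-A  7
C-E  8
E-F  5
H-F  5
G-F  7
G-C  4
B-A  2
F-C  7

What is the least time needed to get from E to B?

14 min

Running Dijkstra from E:
E: 0
F: 5  (via E)
C: 8  (via E)
H: 10  (via F)
G: 12  (via F)
B: 14  (via H)
Shortest route: E → F → H → B = 14 min.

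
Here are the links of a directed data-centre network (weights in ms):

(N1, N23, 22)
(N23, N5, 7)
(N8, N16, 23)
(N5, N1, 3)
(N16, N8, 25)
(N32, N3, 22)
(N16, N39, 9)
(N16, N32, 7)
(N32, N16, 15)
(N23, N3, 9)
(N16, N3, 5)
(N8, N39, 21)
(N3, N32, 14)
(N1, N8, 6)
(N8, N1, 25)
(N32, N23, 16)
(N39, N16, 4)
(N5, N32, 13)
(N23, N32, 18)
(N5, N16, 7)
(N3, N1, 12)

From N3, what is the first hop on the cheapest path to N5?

Enumerating some paths:
N3 - N1 - N23 - N5: 12+22+7 = 41
N3 - N32 - N23 - N5: 14+16+7 = 37
N3 - N1 - N8 - N39 - N16 - N32 - N23 - N5: 12+6+21+4+7+16+7 = 73
N3 - N1 - N8 - N16 - N32 - N23 - N5: 12+6+23+7+16+7 = 71
Cheapest is N3 - N32 - N23 - N5 at 37 ms.
So from N3 the first move is to N32.

N32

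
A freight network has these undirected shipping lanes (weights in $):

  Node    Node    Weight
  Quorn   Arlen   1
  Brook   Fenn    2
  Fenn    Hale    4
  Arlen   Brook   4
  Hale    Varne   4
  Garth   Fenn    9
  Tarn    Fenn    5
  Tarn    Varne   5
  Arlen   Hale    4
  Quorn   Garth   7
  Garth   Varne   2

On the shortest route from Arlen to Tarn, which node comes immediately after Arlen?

Brook

Compare a few routes:
Arlen - Brook - Fenn - Tarn: 4+2+5 = 11
Arlen - Hale - Varne - Tarn: 4+4+5 = 13
Cheapest is Arlen - Brook - Fenn - Tarn at $11.
So from Arlen the first move is to Brook.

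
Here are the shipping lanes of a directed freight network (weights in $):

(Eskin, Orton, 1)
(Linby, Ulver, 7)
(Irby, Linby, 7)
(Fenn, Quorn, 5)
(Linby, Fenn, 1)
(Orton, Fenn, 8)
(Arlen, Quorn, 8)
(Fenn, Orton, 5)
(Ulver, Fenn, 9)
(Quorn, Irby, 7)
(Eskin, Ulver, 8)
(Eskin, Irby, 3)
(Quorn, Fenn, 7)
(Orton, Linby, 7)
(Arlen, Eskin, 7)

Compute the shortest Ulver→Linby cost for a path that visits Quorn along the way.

$28

Best Ulver to Quorn: Ulver–Fenn–Quorn costing 14
Shortest Quorn→Linby: Quorn–Irby–Linby = 14
Total via Quorn: 14 + 14 = $28.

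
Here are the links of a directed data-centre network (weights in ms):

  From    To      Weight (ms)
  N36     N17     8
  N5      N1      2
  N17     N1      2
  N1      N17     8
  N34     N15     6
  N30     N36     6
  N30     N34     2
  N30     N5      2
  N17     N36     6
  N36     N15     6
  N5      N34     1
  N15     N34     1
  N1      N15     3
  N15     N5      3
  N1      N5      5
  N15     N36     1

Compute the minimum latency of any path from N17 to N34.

Candidate routes:
N17 → N36 → N15 → N34: 6+6+1 = 13
N17 → N1 → N15 → N5 → N34: 2+3+3+1 = 9
N17 → N1 → N5 → N34: 2+5+1 = 8
N17 → N1 → N15 → N34: 2+3+1 = 6
Cheapest is N17 → N1 → N15 → N34 at 6 ms.

6 ms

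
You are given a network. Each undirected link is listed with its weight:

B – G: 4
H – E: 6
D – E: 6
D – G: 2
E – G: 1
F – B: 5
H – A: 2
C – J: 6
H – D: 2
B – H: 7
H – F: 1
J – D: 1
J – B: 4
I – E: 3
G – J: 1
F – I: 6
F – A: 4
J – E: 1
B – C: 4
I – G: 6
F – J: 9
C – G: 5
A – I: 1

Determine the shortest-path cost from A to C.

Candidate routes:
A → I → E → J → C: 1+3+1+6 = 11
A → I → E → J → G → C: 1+3+1+1+5 = 11
A → H → D → J → G → C: 2+2+1+1+5 = 11
A → I → E → G → C: 1+3+1+5 = 10
Cheapest is A → I → E → G → C at 10.

10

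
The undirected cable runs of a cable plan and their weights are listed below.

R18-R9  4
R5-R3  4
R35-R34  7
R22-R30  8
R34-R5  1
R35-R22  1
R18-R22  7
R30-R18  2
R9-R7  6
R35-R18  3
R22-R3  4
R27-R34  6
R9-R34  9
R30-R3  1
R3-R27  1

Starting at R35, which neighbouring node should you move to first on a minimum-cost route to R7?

Candidate routes:
R35 → R22 → R18 → R9 → R7: 1+7+4+6 = 18
R35 → R22 → R3 → R30 → R18 → R9 → R7: 1+4+1+2+4+6 = 18
R35 → R18 → R9 → R7: 3+4+6 = 13
Cheapest is R35 → R18 → R9 → R7 at 13.
So from R35 the first move is to R18.

R18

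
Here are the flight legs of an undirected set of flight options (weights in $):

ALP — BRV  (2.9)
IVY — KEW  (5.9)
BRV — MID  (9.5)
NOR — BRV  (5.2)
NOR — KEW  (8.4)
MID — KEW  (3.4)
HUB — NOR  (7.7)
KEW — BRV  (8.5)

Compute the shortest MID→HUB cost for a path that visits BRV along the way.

$22.4

Shortest MID→BRV: MID–BRV = 9.5
Best BRV to HUB: BRV–NOR–HUB costing 12.9
Total via BRV: 9.5 + 12.9 = $22.4.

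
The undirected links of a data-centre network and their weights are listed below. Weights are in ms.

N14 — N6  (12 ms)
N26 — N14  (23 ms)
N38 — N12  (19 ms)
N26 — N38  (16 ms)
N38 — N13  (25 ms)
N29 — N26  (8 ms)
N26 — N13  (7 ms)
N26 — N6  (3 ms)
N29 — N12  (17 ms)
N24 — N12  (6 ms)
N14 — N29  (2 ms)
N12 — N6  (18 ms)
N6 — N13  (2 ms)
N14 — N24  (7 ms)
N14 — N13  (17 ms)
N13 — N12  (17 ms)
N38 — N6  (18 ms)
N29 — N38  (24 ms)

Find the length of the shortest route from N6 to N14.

Enumerating some paths:
N6 → N14: 12 = 12
N6 → N26 → N29 → N14: 3+8+2 = 13
The minimum is 12 ms via N6 → N14.

12 ms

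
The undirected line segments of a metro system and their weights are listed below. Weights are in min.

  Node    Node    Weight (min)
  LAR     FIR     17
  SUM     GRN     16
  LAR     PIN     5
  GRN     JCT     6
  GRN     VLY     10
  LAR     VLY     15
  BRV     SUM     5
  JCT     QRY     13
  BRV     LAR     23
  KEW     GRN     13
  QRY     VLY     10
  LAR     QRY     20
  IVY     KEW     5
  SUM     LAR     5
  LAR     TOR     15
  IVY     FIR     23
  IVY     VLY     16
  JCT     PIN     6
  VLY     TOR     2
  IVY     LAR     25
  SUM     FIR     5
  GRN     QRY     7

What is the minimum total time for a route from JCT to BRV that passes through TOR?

Best JCT to TOR: JCT → GRN → VLY → TOR costing 18
Best TOR to BRV: TOR → LAR → SUM → BRV costing 25
Total via TOR: 18 + 25 = 43 min.

43 min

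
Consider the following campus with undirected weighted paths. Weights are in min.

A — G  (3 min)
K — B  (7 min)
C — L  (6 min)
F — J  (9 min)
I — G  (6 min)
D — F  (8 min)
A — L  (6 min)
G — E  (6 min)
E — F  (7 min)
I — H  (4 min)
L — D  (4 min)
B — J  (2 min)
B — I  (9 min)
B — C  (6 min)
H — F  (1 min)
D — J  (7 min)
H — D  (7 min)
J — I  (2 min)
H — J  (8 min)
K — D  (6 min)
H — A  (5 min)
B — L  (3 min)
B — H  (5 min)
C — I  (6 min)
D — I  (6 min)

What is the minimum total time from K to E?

Compare a few routes:
K–B–H–F–E: 7+5+1+7 = 20
K–D–F–E: 6+8+7 = 21
K–D–H–F–E: 6+7+1+7 = 21
Cheapest is K–B–H–F–E at 20 min.

20 min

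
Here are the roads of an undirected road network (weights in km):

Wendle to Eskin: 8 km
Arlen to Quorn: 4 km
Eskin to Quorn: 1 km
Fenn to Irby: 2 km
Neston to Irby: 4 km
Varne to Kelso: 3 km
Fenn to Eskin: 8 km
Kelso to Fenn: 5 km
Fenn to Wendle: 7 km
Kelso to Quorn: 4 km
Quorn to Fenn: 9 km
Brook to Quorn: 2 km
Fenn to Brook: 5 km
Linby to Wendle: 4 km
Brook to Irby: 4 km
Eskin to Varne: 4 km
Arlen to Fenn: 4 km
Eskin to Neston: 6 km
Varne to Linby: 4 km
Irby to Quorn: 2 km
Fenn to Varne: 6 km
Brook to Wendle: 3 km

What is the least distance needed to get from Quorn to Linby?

Candidate routes:
Quorn–Kelso–Varne–Linby: 4+3+4 = 11
Quorn–Eskin–Varne–Linby: 1+4+4 = 9
Cheapest is Quorn–Eskin–Varne–Linby at 9 km.

9 km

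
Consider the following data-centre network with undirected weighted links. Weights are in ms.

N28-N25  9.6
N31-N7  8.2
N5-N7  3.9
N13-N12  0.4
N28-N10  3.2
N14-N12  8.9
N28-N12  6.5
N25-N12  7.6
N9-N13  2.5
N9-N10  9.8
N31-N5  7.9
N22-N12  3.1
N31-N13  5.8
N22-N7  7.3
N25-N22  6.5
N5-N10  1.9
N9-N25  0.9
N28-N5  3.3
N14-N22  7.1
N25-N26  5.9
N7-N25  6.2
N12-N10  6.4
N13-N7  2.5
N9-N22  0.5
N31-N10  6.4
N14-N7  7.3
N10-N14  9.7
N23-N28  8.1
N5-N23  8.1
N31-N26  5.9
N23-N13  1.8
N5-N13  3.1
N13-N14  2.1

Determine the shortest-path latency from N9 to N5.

5.6 ms

Enumerating some paths:
N9 → N22 → N12 → N13 → N7 → N5: 0.5+3.1+0.4+2.5+3.9 = 10.4
N9 → N13 → N7 → N5: 2.5+2.5+3.9 = 8.9
N9 → N22 → N12 → N13 → N5: 0.5+3.1+0.4+3.1 = 7.1
N9 → N13 → N5: 2.5+3.1 = 5.6
Cheapest is N9 → N13 → N5 at 5.6 ms.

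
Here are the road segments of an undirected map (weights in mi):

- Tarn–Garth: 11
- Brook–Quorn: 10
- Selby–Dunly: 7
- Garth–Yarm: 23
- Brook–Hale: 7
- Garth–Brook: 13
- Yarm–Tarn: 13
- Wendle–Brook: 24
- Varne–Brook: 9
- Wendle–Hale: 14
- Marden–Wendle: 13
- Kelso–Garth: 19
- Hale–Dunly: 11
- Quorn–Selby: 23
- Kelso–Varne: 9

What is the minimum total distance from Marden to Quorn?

44 mi

Compare a few routes:
Marden–Wendle–Hale–Brook–Quorn: 13+14+7+10 = 44
Marden–Wendle–Brook–Quorn: 13+24+10 = 47
The minimum is 44 mi via Marden–Wendle–Hale–Brook–Quorn.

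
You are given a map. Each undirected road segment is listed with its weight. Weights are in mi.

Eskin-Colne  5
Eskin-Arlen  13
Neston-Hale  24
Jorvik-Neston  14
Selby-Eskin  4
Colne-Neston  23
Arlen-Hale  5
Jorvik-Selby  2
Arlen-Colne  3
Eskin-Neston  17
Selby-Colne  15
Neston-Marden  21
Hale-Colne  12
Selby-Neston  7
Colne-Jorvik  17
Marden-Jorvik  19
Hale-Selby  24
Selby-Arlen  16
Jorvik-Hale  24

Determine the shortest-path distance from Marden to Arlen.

33 mi

Settle nodes by increasing distance from Marden:
Marden: 0
Jorvik: 19  (via Marden)
Selby: 21  (via Jorvik)
Neston: 21  (via Marden)
Eskin: 25  (via Selby)
Colne: 30  (via Eskin)
Arlen: 33  (via Colne)
Shortest route: Marden → Jorvik → Selby → Eskin → Colne → Arlen = 33 mi.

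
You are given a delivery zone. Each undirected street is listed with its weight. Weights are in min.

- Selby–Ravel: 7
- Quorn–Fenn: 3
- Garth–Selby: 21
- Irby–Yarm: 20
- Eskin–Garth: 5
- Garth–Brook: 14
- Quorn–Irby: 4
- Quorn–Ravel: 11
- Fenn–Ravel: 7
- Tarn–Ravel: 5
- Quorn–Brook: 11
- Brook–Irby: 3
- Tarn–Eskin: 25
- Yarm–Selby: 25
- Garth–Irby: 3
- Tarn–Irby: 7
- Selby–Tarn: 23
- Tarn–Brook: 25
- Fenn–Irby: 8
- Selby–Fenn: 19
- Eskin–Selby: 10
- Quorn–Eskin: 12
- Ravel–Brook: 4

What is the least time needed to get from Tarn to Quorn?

11 min

Candidate routes:
Tarn → Ravel → Quorn: 5+11 = 16
Tarn → Irby → Quorn: 7+4 = 11
Tarn → Ravel → Fenn → Quorn: 5+7+3 = 15
Cheapest is Tarn → Irby → Quorn at 11 min.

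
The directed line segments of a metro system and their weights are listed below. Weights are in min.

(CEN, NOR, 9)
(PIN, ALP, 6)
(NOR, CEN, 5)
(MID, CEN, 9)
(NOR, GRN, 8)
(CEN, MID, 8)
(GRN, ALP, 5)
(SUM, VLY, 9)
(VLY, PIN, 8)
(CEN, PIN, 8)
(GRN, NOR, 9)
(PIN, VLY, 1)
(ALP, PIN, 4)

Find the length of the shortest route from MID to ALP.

23 min

Enumerating some paths:
MID–CEN–NOR–GRN–ALP: 9+9+8+5 = 31
MID–CEN–PIN–ALP: 9+8+6 = 23
Cheapest is MID–CEN–PIN–ALP at 23 min.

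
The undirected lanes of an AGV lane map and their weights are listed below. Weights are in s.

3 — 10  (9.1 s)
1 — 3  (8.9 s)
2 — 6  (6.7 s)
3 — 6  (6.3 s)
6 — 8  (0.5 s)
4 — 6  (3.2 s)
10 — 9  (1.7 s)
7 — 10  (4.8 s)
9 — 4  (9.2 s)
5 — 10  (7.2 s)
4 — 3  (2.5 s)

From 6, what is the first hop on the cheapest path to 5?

Candidate routes:
6 - 3 - 10 - 5: 6.3+9.1+7.2 = 22.6
6 - 4 - 9 - 10 - 5: 3.2+9.2+1.7+7.2 = 21.3
6 - 4 - 3 - 10 - 5: 3.2+2.5+9.1+7.2 = 22
Cheapest is 6 - 4 - 9 - 10 - 5 at 21.3 s.
So from 6 the first move is to 4.

4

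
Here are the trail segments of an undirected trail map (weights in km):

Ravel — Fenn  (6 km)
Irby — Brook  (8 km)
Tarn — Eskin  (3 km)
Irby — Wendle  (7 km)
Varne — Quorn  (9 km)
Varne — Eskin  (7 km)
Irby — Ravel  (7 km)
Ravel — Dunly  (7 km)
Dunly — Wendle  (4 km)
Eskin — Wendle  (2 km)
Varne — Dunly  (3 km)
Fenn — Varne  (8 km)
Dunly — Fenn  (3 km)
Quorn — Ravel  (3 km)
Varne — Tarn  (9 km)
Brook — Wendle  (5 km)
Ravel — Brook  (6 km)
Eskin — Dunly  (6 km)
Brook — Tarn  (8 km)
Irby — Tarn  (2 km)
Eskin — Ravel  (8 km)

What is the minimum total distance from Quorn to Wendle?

13 km

Settle nodes by increasing distance from Quorn:
Quorn: 0
Ravel: 3  (via Quorn)
Varne: 9  (via Quorn)
Fenn: 9  (via Ravel)
Brook: 9  (via Ravel)
Dunly: 10  (via Ravel)
Irby: 10  (via Ravel)
Eskin: 11  (via Ravel)
Tarn: 12  (via Irby)
Wendle: 13  (via Eskin)
Shortest route: Quorn–Ravel–Eskin–Wendle = 13 km.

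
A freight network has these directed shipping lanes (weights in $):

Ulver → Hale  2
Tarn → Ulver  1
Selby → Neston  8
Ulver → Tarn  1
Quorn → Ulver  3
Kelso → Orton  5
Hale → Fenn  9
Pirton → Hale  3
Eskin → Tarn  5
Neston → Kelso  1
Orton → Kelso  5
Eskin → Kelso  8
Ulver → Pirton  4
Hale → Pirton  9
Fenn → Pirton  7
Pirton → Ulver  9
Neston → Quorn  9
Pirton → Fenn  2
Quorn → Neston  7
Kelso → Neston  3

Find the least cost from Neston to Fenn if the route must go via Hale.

$23

Shortest Neston→Hale: Neston–Quorn–Ulver–Hale = 14
Best Hale to Fenn: Hale–Fenn costing 9
Total via Hale: 14 + 9 = $23.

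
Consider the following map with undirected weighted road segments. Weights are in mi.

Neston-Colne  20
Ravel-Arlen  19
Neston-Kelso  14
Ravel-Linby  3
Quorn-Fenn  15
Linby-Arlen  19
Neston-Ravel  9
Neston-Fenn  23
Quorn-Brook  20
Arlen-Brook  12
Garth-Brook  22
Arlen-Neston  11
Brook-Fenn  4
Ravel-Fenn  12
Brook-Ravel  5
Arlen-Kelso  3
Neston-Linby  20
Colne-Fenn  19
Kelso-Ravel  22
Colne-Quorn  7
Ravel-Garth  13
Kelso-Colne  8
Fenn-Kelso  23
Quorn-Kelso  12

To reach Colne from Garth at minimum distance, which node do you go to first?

Ravel

Candidate routes:
Garth → Ravel → Brook → Fenn → Colne: 13+5+4+19 = 41
Garth → Ravel → Neston → Colne: 13+9+20 = 42
Cheapest is Garth → Ravel → Brook → Fenn → Colne at 41 mi.
So from Garth the first move is to Ravel.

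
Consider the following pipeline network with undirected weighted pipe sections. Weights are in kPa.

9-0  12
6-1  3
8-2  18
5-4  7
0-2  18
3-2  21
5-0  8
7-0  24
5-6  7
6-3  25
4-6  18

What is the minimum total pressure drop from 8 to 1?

Compare a few routes:
8–2–0–5–6–1: 18+18+8+7+3 = 54
8–2–0–5–4–6–1: 18+18+8+7+18+3 = 72
8–2–3–6–1: 18+21+25+3 = 67
Cheapest is 8–2–0–5–6–1 at 54 kPa.

54 kPa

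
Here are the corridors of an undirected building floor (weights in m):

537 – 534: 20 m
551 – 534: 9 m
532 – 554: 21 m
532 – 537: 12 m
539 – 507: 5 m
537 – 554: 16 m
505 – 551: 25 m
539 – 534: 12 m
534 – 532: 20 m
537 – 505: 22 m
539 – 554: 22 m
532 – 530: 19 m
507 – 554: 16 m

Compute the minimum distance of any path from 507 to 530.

56 m

Shortest distances from 507:
507: 0
539: 5  (via 507)
554: 16  (via 507)
534: 17  (via 539)
551: 26  (via 534)
537: 32  (via 554)
532: 37  (via 554)
505: 51  (via 551)
530: 56  (via 532)
Shortest route: 507 → 554 → 532 → 530 = 56 m.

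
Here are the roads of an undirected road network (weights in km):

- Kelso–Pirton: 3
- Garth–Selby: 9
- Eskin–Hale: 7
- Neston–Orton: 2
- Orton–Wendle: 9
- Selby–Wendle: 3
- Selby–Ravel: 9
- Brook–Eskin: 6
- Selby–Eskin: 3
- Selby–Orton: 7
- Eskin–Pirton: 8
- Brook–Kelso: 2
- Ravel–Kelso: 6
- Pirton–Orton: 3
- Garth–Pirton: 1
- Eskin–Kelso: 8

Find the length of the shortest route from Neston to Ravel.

14 km

Running Dijkstra from Neston:
Neston: 0
Orton: 2  (via Neston)
Pirton: 5  (via Orton)
Garth: 6  (via Pirton)
Kelso: 8  (via Pirton)
Selby: 9  (via Orton)
Brook: 10  (via Kelso)
Wendle: 11  (via Orton)
Eskin: 12  (via Selby)
Ravel: 14  (via Kelso)
Shortest route: Neston → Orton → Pirton → Kelso → Ravel = 14 km.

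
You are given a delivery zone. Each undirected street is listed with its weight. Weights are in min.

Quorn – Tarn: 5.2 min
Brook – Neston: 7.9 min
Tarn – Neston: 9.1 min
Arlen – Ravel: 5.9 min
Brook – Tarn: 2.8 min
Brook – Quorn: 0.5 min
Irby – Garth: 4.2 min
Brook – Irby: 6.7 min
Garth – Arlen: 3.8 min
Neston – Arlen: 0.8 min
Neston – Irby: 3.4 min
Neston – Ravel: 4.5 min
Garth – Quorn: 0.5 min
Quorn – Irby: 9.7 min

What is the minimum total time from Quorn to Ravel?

9.6 min

Enumerating some paths:
Quorn - Garth - Arlen - Ravel: 0.5+3.8+5.9 = 10.2
Quorn - Garth - Arlen - Neston - Ravel: 0.5+3.8+0.8+4.5 = 9.6
The minimum is 9.6 min via Quorn - Garth - Arlen - Neston - Ravel.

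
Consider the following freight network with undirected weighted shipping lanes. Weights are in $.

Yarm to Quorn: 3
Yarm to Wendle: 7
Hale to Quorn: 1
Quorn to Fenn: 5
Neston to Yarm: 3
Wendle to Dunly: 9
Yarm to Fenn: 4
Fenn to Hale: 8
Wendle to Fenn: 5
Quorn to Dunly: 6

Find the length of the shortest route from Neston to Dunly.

Compare a few routes:
Neston → Yarm → Quorn → Dunly: 3+3+6 = 12
Neston → Yarm → Fenn → Quorn → Dunly: 3+4+5+6 = 18
Neston → Yarm → Fenn → Wendle → Dunly: 3+4+5+9 = 21
Neston → Yarm → Wendle → Dunly: 3+7+9 = 19
Cheapest is Neston → Yarm → Quorn → Dunly at $12.

$12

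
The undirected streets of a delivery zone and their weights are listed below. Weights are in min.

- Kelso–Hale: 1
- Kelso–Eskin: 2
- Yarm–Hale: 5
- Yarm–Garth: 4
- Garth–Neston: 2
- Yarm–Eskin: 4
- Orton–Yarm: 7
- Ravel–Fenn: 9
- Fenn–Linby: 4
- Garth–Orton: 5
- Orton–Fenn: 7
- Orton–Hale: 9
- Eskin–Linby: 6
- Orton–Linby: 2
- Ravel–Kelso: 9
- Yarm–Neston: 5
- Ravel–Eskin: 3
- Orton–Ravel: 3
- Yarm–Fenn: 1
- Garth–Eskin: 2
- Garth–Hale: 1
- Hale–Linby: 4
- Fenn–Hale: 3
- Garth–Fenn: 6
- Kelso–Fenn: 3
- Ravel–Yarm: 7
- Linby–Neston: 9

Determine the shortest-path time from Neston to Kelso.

4 min

Compare a few routes:
Neston–Garth–Eskin–Kelso: 2+2+2 = 6
Neston–Garth–Hale–Kelso: 2+1+1 = 4
Cheapest is Neston–Garth–Hale–Kelso at 4 min.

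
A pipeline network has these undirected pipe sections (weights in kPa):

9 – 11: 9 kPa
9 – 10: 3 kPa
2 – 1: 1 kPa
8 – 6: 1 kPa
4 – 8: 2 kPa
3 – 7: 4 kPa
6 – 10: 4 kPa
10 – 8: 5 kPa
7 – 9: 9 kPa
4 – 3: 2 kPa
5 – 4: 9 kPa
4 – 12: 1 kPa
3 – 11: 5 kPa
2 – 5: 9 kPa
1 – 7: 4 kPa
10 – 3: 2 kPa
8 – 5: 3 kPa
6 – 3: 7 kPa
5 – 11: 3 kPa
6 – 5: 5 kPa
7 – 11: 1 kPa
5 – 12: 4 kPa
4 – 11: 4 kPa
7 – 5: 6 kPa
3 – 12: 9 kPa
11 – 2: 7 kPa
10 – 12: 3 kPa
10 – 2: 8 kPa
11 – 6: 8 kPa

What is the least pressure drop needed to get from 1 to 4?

9 kPa

Enumerating some paths:
1 → 7 → 11 → 3 → 4: 4+1+5+2 = 12
1 → 7 → 11 → 4: 4+1+4 = 9
1 → 2 → 11 → 4: 1+7+4 = 12
1 → 7 → 3 → 4: 4+4+2 = 10
Cheapest is 1 → 7 → 11 → 4 at 9 kPa.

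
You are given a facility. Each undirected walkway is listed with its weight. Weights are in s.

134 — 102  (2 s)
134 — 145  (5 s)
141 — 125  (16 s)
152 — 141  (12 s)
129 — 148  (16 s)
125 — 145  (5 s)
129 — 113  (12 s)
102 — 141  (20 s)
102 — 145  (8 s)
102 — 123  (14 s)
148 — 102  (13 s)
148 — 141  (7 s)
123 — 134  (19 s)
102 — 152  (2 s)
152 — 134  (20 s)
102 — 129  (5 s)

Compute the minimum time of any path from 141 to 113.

Running Dijkstra from 141:
141: 0
148: 7  (via 141)
152: 12  (via 141)
102: 14  (via 152)
134: 16  (via 102)
125: 16  (via 141)
129: 19  (via 102)
145: 21  (via 134)
123: 28  (via 102)
113: 31  (via 129)
Shortest route: 141 → 152 → 102 → 129 → 113 = 31 s.

31 s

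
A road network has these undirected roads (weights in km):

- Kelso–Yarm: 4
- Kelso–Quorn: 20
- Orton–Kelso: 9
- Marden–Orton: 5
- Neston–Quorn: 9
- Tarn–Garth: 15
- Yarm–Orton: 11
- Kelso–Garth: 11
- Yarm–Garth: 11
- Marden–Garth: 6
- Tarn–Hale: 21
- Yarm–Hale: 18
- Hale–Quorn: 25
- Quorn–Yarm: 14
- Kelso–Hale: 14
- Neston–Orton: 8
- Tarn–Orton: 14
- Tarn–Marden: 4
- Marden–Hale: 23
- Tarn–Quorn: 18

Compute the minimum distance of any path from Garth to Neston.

Compare a few routes:
Garth - Kelso - Orton - Neston: 11+9+8 = 28
Garth - Marden - Orton - Neston: 6+5+8 = 19
Garth - Yarm - Orton - Neston: 11+11+8 = 30
The minimum is 19 km via Garth - Marden - Orton - Neston.

19 km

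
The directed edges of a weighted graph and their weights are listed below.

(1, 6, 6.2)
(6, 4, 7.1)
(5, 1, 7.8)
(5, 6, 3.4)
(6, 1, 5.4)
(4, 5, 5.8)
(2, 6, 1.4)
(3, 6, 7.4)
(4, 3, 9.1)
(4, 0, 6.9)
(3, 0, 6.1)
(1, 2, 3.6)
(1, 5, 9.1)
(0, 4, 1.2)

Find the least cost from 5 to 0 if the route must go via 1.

26.8

Best 5 to 1: 5–1 costing 7.8
Best 1 to 0: 1–2–6–4–0 costing 19
Total via 1: 7.8 + 19 = 26.8.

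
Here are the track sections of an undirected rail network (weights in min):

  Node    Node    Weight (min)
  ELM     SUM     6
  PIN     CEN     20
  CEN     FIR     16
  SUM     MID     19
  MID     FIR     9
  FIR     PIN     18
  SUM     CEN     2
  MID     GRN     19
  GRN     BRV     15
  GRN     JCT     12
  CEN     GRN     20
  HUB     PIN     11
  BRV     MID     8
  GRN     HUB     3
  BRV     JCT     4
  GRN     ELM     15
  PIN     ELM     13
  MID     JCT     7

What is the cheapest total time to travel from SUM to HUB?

Settle nodes by increasing distance from SUM:
SUM: 0
CEN: 2  (via SUM)
ELM: 6  (via SUM)
FIR: 18  (via CEN)
MID: 19  (via SUM)
PIN: 19  (via ELM)
GRN: 21  (via ELM)
HUB: 24  (via GRN)
Shortest route: SUM → ELM → GRN → HUB = 24 min.

24 min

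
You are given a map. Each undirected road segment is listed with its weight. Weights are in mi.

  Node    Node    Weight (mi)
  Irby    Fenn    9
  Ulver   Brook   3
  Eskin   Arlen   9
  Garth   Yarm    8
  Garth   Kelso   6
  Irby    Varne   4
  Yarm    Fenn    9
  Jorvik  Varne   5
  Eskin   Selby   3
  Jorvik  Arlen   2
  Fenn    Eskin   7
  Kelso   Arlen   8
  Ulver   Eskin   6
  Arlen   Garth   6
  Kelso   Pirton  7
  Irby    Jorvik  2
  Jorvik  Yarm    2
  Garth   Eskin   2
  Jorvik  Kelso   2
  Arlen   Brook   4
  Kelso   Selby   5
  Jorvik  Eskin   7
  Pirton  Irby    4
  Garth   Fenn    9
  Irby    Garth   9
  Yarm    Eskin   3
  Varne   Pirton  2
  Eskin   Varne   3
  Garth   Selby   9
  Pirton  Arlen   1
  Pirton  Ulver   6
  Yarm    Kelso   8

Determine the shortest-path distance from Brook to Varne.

Running Dijkstra from Brook:
Brook: 0
Ulver: 3  (via Brook)
Arlen: 4  (via Brook)
Pirton: 5  (via Arlen)
Jorvik: 6  (via Arlen)
Varne: 7  (via Pirton)
Shortest route: Brook–Arlen–Pirton–Varne = 7 mi.

7 mi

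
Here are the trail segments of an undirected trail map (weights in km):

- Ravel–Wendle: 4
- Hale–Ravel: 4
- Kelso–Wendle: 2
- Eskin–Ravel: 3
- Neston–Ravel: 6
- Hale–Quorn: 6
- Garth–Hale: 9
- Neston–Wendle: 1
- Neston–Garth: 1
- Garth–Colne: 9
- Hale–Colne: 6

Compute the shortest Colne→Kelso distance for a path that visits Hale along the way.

Best Colne to Hale: Colne → Hale costing 6
Shortest Hale→Kelso: Hale → Ravel → Wendle → Kelso = 10
Total via Hale: 6 + 10 = 16 km.

16 km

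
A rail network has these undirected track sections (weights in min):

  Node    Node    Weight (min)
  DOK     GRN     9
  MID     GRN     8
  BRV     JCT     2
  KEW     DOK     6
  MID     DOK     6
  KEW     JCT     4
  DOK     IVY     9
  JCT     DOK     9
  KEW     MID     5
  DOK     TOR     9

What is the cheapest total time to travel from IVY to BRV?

Compare a few routes:
IVY–DOK–JCT–BRV: 9+9+2 = 20
IVY–DOK–KEW–JCT–BRV: 9+6+4+2 = 21
The minimum is 20 min via IVY–DOK–JCT–BRV.

20 min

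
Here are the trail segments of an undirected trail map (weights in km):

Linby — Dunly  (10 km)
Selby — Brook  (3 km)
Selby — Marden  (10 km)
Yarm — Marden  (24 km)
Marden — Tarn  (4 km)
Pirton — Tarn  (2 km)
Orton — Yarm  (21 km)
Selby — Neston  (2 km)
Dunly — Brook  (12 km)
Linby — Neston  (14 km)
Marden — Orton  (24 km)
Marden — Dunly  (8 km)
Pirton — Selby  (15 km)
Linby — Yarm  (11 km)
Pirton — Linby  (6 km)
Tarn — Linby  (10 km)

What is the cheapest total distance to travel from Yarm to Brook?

30 km

Compare a few routes:
Yarm–Linby–Pirton–Tarn–Marden–Selby–Brook: 11+6+2+4+10+3 = 36
Yarm–Linby–Pirton–Selby–Brook: 11+6+15+3 = 35
Yarm–Linby–Dunly–Brook: 11+10+12 = 33
Yarm–Linby–Neston–Selby–Brook: 11+14+2+3 = 30
The minimum is 30 km via Yarm–Linby–Neston–Selby–Brook.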